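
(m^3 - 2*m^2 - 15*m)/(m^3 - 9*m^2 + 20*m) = (m + 3)/(m - 4)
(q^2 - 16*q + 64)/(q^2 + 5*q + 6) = (q^2 - 16*q + 64)/(q^2 + 5*q + 6)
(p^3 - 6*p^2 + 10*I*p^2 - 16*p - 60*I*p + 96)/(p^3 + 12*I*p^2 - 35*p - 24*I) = (p^2 + 2*p*(-3 + I) - 12*I)/(p^2 + 4*I*p - 3)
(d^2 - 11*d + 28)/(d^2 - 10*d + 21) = (d - 4)/(d - 3)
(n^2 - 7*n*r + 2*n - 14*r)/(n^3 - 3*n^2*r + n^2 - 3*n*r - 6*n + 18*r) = (n^2 - 7*n*r + 2*n - 14*r)/(n^3 - 3*n^2*r + n^2 - 3*n*r - 6*n + 18*r)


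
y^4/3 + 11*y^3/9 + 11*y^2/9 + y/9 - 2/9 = (y/3 + 1/3)*(y - 1/3)*(y + 1)*(y + 2)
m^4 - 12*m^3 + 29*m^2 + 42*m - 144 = (m - 8)*(m - 3)^2*(m + 2)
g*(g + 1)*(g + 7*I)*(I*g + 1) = I*g^4 - 6*g^3 + I*g^3 - 6*g^2 + 7*I*g^2 + 7*I*g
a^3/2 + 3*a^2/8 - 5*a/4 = a*(a/2 + 1)*(a - 5/4)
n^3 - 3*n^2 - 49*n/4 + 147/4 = (n - 7/2)*(n - 3)*(n + 7/2)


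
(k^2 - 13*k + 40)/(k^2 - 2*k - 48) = (k - 5)/(k + 6)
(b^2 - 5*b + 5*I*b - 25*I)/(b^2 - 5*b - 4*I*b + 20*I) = (b + 5*I)/(b - 4*I)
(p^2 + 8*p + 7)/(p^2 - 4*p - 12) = (p^2 + 8*p + 7)/(p^2 - 4*p - 12)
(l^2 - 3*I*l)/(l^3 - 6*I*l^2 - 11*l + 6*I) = l/(l^2 - 3*I*l - 2)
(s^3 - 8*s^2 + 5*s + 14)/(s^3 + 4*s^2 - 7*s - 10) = (s - 7)/(s + 5)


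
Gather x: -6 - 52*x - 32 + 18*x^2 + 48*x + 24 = 18*x^2 - 4*x - 14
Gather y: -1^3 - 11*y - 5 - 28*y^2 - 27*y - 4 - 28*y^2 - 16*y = -56*y^2 - 54*y - 10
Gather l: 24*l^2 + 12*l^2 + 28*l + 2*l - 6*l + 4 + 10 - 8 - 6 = 36*l^2 + 24*l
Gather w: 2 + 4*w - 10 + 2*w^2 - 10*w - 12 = 2*w^2 - 6*w - 20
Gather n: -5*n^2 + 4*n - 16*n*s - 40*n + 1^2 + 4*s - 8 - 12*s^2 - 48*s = -5*n^2 + n*(-16*s - 36) - 12*s^2 - 44*s - 7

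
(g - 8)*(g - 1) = g^2 - 9*g + 8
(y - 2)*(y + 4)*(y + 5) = y^3 + 7*y^2 + 2*y - 40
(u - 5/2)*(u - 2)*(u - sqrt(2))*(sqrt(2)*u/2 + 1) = sqrt(2)*u^4/2 - 9*sqrt(2)*u^3/4 + 3*sqrt(2)*u^2/2 + 9*sqrt(2)*u/2 - 5*sqrt(2)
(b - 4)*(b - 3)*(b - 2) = b^3 - 9*b^2 + 26*b - 24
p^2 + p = p*(p + 1)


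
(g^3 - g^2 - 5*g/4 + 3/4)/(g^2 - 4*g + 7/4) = (2*g^2 - g - 3)/(2*g - 7)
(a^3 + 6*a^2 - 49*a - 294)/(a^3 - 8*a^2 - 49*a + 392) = (a + 6)/(a - 8)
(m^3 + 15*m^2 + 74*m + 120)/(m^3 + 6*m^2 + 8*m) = (m^2 + 11*m + 30)/(m*(m + 2))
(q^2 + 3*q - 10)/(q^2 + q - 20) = (q - 2)/(q - 4)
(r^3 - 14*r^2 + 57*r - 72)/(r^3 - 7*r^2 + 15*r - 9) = (r - 8)/(r - 1)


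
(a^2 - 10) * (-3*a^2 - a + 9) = -3*a^4 - a^3 + 39*a^2 + 10*a - 90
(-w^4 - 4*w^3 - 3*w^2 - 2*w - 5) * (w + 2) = -w^5 - 6*w^4 - 11*w^3 - 8*w^2 - 9*w - 10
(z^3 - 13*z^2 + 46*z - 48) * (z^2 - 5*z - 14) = z^5 - 18*z^4 + 97*z^3 - 96*z^2 - 404*z + 672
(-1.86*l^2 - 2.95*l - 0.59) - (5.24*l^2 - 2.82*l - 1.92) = -7.1*l^2 - 0.13*l + 1.33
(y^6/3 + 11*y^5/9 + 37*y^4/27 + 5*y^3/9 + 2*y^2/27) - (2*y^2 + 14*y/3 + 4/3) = y^6/3 + 11*y^5/9 + 37*y^4/27 + 5*y^3/9 - 52*y^2/27 - 14*y/3 - 4/3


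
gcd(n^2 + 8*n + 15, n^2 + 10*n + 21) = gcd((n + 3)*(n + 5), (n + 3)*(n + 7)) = n + 3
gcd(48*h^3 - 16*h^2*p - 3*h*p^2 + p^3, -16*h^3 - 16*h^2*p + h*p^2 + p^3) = -16*h^2 + p^2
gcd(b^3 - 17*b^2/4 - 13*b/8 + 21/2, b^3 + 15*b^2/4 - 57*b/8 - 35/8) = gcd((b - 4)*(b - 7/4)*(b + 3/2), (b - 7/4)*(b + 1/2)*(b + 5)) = b - 7/4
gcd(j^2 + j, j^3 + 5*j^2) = j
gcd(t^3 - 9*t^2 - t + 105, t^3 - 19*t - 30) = t^2 - 2*t - 15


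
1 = 1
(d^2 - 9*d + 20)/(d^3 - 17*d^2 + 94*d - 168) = (d - 5)/(d^2 - 13*d + 42)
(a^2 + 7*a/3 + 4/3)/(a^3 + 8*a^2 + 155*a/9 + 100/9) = 3*(a + 1)/(3*a^2 + 20*a + 25)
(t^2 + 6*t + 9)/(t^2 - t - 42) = (t^2 + 6*t + 9)/(t^2 - t - 42)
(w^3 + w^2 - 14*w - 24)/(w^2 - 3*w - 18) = (w^2 - 2*w - 8)/(w - 6)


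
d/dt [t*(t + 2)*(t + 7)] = 3*t^2 + 18*t + 14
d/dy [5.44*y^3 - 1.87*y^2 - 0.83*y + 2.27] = 16.32*y^2 - 3.74*y - 0.83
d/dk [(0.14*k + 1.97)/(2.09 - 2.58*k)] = (13.868016*k - 11.234168)/(2.58*k - 2.09)^3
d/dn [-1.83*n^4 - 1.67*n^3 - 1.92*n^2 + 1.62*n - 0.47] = -7.32*n^3 - 5.01*n^2 - 3.84*n + 1.62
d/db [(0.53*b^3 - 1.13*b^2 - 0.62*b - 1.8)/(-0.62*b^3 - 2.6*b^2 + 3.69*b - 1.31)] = (-2.0786*b^4 + 3.1426*b^3 - 11.2126*b^2 - 6.3994*b + 7.4542)/(0.3844*b^6 + 3.224*b^5 + 2.1844*b^4 - 17.5636*b^3 + 20.4281*b^2 - 9.6678*b + 1.7161)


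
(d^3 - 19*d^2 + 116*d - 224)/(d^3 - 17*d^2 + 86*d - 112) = (d - 4)/(d - 2)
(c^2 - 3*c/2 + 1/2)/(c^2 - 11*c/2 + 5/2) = (c - 1)/(c - 5)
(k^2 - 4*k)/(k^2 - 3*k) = (k - 4)/(k - 3)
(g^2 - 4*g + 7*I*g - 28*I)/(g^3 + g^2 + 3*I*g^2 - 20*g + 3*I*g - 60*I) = (g + 7*I)/(g^2 + g*(5 + 3*I) + 15*I)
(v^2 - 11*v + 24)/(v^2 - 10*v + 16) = (v - 3)/(v - 2)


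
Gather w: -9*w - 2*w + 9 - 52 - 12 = -11*w - 55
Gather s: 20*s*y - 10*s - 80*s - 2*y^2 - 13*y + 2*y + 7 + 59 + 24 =s*(20*y - 90) - 2*y^2 - 11*y + 90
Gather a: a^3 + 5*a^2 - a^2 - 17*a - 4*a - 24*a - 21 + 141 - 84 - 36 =a^3 + 4*a^2 - 45*a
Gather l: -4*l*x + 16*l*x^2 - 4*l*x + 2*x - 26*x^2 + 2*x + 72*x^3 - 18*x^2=l*(16*x^2 - 8*x) + 72*x^3 - 44*x^2 + 4*x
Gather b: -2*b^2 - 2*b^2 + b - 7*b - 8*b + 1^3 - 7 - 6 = -4*b^2 - 14*b - 12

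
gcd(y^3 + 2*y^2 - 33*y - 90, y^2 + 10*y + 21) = y + 3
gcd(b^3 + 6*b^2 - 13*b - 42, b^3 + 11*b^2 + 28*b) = b + 7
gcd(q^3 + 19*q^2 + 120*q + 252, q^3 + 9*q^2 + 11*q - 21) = q + 7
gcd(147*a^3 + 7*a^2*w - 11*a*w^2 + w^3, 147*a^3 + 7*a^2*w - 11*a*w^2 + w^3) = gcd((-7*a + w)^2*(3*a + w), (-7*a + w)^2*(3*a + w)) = 147*a^3 + 7*a^2*w - 11*a*w^2 + w^3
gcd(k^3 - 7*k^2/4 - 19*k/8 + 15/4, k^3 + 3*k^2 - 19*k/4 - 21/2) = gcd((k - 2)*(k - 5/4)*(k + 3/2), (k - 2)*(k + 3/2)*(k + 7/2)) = k^2 - k/2 - 3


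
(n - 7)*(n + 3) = n^2 - 4*n - 21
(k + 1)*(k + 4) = k^2 + 5*k + 4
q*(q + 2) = q^2 + 2*q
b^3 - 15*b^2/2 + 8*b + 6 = (b - 6)*(b - 2)*(b + 1/2)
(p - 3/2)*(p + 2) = p^2 + p/2 - 3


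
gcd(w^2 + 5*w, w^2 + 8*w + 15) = w + 5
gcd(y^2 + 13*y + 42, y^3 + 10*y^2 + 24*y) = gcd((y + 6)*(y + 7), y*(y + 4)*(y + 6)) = y + 6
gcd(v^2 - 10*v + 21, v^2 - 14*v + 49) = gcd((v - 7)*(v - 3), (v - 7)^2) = v - 7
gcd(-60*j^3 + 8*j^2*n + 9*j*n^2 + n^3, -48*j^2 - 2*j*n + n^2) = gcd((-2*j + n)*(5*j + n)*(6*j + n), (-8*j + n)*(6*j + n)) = 6*j + n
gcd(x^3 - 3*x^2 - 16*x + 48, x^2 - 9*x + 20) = x - 4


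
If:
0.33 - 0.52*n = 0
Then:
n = 0.63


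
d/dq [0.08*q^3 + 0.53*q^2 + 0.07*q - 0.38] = 0.24*q^2 + 1.06*q + 0.07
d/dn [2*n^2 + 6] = 4*n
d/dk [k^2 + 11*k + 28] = 2*k + 11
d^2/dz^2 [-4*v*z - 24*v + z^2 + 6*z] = 2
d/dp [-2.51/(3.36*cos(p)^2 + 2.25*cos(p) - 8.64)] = -(16.8672*cos(p) + 5.6475)*sin(p)/(3.36*cos(p)^2 + 2.25*cos(p) - 8.64)^2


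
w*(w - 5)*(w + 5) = w^3 - 25*w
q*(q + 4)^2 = q^3 + 8*q^2 + 16*q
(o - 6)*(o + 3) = o^2 - 3*o - 18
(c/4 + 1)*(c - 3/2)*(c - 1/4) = c^3/4 + 9*c^2/16 - 53*c/32 + 3/8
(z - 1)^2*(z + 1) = z^3 - z^2 - z + 1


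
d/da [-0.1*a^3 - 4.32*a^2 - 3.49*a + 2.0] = -0.3*a^2 - 8.64*a - 3.49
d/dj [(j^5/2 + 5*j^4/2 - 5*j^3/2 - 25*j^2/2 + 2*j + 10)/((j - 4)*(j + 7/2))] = (6*j^6 + 16*j^5 - 165*j^4 - 550*j^3 + 437*j^2 + 1320*j - 92)/(4*j^4 - 4*j^3 - 111*j^2 + 56*j + 784)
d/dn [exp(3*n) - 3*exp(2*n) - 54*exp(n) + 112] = 3*(exp(2*n) - 2*exp(n) - 18)*exp(n)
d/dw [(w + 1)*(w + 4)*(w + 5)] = 3*w^2 + 20*w + 29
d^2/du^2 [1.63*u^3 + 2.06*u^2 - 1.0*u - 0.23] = 9.78*u + 4.12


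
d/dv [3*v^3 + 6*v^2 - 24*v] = 9*v^2 + 12*v - 24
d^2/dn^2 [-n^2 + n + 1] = -2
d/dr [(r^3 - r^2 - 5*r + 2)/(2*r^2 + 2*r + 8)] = (r^4/2 + r^3 + 8*r^2 - 6*r - 11)/(r^4 + 2*r^3 + 9*r^2 + 8*r + 16)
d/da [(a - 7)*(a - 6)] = 2*a - 13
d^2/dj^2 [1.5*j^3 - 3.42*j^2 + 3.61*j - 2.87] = 9.0*j - 6.84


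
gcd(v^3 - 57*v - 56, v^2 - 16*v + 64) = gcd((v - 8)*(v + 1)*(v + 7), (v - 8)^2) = v - 8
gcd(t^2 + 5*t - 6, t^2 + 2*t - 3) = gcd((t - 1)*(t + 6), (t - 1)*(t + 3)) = t - 1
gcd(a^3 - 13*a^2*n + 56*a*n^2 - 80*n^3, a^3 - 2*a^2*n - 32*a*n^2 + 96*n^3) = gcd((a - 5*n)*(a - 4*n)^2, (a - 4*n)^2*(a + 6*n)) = a^2 - 8*a*n + 16*n^2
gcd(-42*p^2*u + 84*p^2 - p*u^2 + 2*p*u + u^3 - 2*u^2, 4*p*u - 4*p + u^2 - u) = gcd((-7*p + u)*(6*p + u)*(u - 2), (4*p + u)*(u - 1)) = 1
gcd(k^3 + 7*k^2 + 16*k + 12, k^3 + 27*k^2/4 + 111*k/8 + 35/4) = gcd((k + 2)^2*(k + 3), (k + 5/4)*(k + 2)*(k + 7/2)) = k + 2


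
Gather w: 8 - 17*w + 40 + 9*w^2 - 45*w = 9*w^2 - 62*w + 48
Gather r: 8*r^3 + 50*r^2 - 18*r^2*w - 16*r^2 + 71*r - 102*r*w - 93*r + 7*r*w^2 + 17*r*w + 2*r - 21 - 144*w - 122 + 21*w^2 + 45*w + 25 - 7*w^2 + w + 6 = 8*r^3 + r^2*(34 - 18*w) + r*(7*w^2 - 85*w - 20) + 14*w^2 - 98*w - 112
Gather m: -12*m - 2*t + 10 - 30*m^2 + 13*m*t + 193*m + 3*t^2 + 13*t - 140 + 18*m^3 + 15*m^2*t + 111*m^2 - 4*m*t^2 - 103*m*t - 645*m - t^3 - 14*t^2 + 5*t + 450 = 18*m^3 + m^2*(15*t + 81) + m*(-4*t^2 - 90*t - 464) - t^3 - 11*t^2 + 16*t + 320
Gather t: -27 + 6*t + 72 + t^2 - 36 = t^2 + 6*t + 9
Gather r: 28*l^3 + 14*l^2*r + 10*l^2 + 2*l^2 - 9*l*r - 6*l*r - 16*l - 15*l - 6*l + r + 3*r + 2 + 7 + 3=28*l^3 + 12*l^2 - 37*l + r*(14*l^2 - 15*l + 4) + 12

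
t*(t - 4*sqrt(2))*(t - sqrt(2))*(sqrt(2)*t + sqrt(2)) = sqrt(2)*t^4 - 10*t^3 + sqrt(2)*t^3 - 10*t^2 + 8*sqrt(2)*t^2 + 8*sqrt(2)*t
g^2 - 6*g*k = g*(g - 6*k)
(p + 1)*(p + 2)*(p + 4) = p^3 + 7*p^2 + 14*p + 8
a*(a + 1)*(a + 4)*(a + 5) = a^4 + 10*a^3 + 29*a^2 + 20*a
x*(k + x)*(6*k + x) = 6*k^2*x + 7*k*x^2 + x^3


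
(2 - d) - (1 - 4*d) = 3*d + 1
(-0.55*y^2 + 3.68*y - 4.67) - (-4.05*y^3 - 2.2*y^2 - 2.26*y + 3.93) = 4.05*y^3 + 1.65*y^2 + 5.94*y - 8.6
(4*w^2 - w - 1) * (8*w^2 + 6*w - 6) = 32*w^4 + 16*w^3 - 38*w^2 + 6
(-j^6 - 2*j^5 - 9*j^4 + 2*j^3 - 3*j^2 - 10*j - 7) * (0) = 0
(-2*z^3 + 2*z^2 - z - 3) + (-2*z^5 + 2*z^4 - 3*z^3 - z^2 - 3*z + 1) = -2*z^5 + 2*z^4 - 5*z^3 + z^2 - 4*z - 2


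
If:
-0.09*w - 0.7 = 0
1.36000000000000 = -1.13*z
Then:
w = -7.78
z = -1.20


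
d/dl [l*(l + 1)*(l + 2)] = 3*l^2 + 6*l + 2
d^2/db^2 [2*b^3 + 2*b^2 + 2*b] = 12*b + 4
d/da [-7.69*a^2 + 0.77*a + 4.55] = 0.77 - 15.38*a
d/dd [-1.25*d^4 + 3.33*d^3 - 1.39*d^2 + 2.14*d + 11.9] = -5.0*d^3 + 9.99*d^2 - 2.78*d + 2.14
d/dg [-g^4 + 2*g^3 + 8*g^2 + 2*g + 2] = -4*g^3 + 6*g^2 + 16*g + 2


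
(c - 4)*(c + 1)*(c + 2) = c^3 - c^2 - 10*c - 8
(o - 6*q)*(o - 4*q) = o^2 - 10*o*q + 24*q^2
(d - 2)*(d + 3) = d^2 + d - 6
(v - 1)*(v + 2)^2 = v^3 + 3*v^2 - 4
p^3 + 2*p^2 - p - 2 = (p - 1)*(p + 1)*(p + 2)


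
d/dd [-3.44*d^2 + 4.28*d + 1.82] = 4.28 - 6.88*d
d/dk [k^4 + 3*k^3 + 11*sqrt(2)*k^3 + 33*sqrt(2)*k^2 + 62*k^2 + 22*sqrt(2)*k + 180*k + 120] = 4*k^3 + 9*k^2 + 33*sqrt(2)*k^2 + 66*sqrt(2)*k + 124*k + 22*sqrt(2) + 180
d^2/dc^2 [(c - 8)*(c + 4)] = 2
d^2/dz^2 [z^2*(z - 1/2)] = 6*z - 1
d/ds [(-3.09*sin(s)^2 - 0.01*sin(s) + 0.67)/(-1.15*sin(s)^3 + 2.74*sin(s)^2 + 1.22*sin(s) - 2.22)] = (-3.5535*sin(s)^4 - 0.0229999999999997*sin(s)^3 - 1.4309*sin(s)^2 + 10.048*sin(s) - 0.7952)*cos(s)/(1.3225*sin(s)^6 - 6.302*sin(s)^5 + 4.7016*sin(s)^4 + 11.7916*sin(s)^3 - 10.6772*sin(s)^2 - 5.4168*sin(s) + 4.9284)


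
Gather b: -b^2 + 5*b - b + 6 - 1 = -b^2 + 4*b + 5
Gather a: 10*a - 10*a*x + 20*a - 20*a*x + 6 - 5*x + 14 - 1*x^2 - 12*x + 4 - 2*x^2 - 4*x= a*(30 - 30*x) - 3*x^2 - 21*x + 24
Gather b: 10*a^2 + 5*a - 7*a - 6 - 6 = 10*a^2 - 2*a - 12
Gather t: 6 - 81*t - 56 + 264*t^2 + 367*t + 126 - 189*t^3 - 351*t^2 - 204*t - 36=-189*t^3 - 87*t^2 + 82*t + 40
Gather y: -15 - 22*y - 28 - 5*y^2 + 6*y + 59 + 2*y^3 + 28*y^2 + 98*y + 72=2*y^3 + 23*y^2 + 82*y + 88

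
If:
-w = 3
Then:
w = -3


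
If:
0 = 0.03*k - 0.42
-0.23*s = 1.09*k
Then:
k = 14.00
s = -66.35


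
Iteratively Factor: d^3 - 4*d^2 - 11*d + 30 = (d - 5)*(d^2 + d - 6) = (d - 5)*(d + 3)*(d - 2)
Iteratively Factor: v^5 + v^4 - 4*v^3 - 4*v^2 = (v + 2)*(v^4 - v^3 - 2*v^2) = (v - 2)*(v + 2)*(v^3 + v^2) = v*(v - 2)*(v + 2)*(v^2 + v) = v^2*(v - 2)*(v + 2)*(v + 1)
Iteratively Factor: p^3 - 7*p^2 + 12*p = (p - 3)*(p^2 - 4*p) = p*(p - 3)*(p - 4)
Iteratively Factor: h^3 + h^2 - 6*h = (h + 3)*(h^2 - 2*h) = h*(h + 3)*(h - 2)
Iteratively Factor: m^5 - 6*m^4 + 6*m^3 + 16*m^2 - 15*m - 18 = (m + 1)*(m^4 - 7*m^3 + 13*m^2 + 3*m - 18) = (m - 3)*(m + 1)*(m^3 - 4*m^2 + m + 6) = (m - 3)*(m + 1)^2*(m^2 - 5*m + 6) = (m - 3)^2*(m + 1)^2*(m - 2)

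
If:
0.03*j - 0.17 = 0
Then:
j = 5.67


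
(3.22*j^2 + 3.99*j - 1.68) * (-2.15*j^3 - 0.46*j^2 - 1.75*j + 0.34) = -6.923*j^5 - 10.0597*j^4 - 3.8584*j^3 - 5.1149*j^2 + 4.2966*j - 0.5712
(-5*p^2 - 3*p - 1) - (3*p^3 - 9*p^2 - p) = -3*p^3 + 4*p^2 - 2*p - 1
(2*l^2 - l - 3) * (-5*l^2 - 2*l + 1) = -10*l^4 + l^3 + 19*l^2 + 5*l - 3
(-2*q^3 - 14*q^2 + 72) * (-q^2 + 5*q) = 2*q^5 + 4*q^4 - 70*q^3 - 72*q^2 + 360*q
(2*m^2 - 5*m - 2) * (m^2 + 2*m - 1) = 2*m^4 - m^3 - 14*m^2 + m + 2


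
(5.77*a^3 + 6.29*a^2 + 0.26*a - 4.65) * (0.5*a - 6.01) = 2.885*a^4 - 31.5327*a^3 - 37.6729*a^2 - 3.8876*a + 27.9465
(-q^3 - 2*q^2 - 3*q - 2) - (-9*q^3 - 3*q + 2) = 8*q^3 - 2*q^2 - 4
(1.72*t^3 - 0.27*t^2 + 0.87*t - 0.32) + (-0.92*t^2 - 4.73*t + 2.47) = 1.72*t^3 - 1.19*t^2 - 3.86*t + 2.15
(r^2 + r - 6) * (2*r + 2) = 2*r^3 + 4*r^2 - 10*r - 12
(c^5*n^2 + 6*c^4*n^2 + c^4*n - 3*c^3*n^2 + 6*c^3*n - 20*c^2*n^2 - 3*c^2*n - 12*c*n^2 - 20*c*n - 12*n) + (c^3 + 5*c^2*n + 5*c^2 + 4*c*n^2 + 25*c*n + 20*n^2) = c^5*n^2 + 6*c^4*n^2 + c^4*n - 3*c^3*n^2 + 6*c^3*n + c^3 - 20*c^2*n^2 + 2*c^2*n + 5*c^2 - 8*c*n^2 + 5*c*n + 20*n^2 - 12*n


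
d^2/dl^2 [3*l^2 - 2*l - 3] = 6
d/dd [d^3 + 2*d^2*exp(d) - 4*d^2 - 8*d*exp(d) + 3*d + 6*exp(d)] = 2*d^2*exp(d) + 3*d^2 - 4*d*exp(d) - 8*d - 2*exp(d) + 3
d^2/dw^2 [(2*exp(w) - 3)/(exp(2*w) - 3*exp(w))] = (2*exp(3*w) - 6*exp(2*w) + 27*exp(w) - 27)*exp(-w)/(exp(3*w) - 9*exp(2*w) + 27*exp(w) - 27)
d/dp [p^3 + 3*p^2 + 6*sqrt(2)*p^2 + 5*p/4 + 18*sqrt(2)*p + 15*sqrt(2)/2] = 3*p^2 + 6*p + 12*sqrt(2)*p + 5/4 + 18*sqrt(2)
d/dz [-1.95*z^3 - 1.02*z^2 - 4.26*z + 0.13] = -5.85*z^2 - 2.04*z - 4.26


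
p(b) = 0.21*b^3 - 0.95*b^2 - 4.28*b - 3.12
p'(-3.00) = 7.09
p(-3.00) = -4.50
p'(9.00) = 29.65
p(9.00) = 34.50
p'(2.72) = -4.79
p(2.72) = -17.56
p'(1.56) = -5.71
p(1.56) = -11.31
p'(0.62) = -5.22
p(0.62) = -6.09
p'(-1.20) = -1.09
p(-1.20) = 0.29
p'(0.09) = -4.45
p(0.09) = -3.51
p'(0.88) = -5.46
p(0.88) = -7.48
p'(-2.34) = 3.62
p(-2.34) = -1.00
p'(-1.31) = -0.71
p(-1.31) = 0.38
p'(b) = 0.63*b^2 - 1.9*b - 4.28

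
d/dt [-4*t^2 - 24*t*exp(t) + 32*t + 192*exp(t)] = -24*t*exp(t) - 8*t + 168*exp(t) + 32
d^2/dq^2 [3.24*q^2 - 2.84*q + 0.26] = 6.48000000000000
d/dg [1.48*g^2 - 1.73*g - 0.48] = 2.96*g - 1.73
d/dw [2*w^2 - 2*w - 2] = 4*w - 2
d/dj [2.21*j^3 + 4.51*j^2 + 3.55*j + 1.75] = 6.63*j^2 + 9.02*j + 3.55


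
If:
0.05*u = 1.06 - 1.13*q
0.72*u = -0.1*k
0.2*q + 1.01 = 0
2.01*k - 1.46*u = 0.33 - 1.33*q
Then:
No Solution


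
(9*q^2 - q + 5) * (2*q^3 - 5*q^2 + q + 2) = 18*q^5 - 47*q^4 + 24*q^3 - 8*q^2 + 3*q + 10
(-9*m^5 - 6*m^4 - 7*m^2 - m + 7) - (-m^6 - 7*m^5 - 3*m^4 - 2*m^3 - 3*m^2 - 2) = m^6 - 2*m^5 - 3*m^4 + 2*m^3 - 4*m^2 - m + 9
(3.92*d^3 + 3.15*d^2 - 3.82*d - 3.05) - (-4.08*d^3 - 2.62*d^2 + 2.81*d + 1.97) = 8.0*d^3 + 5.77*d^2 - 6.63*d - 5.02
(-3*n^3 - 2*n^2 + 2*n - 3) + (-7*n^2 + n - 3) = -3*n^3 - 9*n^2 + 3*n - 6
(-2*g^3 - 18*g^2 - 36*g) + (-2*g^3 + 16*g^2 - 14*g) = -4*g^3 - 2*g^2 - 50*g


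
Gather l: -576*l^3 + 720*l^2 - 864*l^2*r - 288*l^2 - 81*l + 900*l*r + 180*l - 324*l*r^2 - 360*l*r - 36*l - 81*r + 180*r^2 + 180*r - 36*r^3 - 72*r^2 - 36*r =-576*l^3 + l^2*(432 - 864*r) + l*(-324*r^2 + 540*r + 63) - 36*r^3 + 108*r^2 + 63*r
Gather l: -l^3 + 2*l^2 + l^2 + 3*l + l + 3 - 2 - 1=-l^3 + 3*l^2 + 4*l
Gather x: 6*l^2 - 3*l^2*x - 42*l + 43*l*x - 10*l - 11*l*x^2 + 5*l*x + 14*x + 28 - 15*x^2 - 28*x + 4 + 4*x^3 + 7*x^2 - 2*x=6*l^2 - 52*l + 4*x^3 + x^2*(-11*l - 8) + x*(-3*l^2 + 48*l - 16) + 32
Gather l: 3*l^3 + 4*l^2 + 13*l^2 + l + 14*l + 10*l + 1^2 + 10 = 3*l^3 + 17*l^2 + 25*l + 11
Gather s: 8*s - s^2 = -s^2 + 8*s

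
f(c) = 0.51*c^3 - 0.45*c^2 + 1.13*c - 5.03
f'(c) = 1.53*c^2 - 0.9*c + 1.13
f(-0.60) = -5.98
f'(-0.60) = 2.22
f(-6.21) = -151.54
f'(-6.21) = 65.72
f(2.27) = 1.18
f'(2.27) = 6.97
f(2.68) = 4.58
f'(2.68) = 9.71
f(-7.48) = -252.10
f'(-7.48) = 93.47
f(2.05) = -0.21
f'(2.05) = 5.71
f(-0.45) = -5.68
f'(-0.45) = 1.84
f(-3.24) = -30.76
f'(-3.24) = 20.11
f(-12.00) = -964.67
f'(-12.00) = 232.25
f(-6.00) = -138.17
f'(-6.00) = 61.61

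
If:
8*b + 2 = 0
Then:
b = -1/4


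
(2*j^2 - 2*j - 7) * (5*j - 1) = 10*j^3 - 12*j^2 - 33*j + 7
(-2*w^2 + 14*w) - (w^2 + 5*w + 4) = -3*w^2 + 9*w - 4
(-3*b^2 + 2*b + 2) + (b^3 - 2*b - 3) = b^3 - 3*b^2 - 1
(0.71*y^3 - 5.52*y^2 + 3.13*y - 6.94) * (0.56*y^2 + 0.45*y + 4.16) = 0.3976*y^5 - 2.7717*y^4 + 2.2224*y^3 - 25.4411*y^2 + 9.8978*y - 28.8704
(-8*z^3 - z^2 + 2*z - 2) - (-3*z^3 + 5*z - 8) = -5*z^3 - z^2 - 3*z + 6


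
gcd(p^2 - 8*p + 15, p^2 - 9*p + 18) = p - 3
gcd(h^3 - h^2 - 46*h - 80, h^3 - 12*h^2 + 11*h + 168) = h - 8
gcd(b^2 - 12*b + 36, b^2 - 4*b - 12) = b - 6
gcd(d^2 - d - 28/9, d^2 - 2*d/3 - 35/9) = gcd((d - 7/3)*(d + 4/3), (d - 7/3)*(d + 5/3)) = d - 7/3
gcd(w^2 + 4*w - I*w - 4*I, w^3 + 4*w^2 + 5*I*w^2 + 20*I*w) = w + 4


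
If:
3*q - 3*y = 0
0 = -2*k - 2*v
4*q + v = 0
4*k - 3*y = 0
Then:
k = 0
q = 0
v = 0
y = 0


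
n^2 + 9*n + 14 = (n + 2)*(n + 7)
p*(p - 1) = p^2 - p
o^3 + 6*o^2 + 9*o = o*(o + 3)^2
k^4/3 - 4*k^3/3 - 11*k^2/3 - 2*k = k*(k/3 + 1/3)*(k - 6)*(k + 1)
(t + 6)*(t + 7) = t^2 + 13*t + 42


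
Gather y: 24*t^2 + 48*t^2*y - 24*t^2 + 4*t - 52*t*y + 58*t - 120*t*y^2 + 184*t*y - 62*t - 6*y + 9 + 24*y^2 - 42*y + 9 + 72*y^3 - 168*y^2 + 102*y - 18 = 72*y^3 + y^2*(-120*t - 144) + y*(48*t^2 + 132*t + 54)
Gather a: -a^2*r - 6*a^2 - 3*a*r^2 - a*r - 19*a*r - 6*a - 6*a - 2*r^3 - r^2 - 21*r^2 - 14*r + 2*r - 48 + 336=a^2*(-r - 6) + a*(-3*r^2 - 20*r - 12) - 2*r^3 - 22*r^2 - 12*r + 288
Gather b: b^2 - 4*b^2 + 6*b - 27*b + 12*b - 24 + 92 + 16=-3*b^2 - 9*b + 84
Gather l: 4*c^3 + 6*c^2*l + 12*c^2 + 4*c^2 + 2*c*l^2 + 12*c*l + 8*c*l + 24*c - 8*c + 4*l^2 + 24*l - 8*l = 4*c^3 + 16*c^2 + 16*c + l^2*(2*c + 4) + l*(6*c^2 + 20*c + 16)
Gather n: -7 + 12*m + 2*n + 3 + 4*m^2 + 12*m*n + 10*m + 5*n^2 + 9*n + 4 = 4*m^2 + 22*m + 5*n^2 + n*(12*m + 11)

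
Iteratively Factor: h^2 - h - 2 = (h + 1)*(h - 2)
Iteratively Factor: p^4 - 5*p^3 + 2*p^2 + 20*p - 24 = (p - 2)*(p^3 - 3*p^2 - 4*p + 12) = (p - 2)*(p + 2)*(p^2 - 5*p + 6) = (p - 2)^2*(p + 2)*(p - 3)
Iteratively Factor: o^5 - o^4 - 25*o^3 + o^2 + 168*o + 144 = (o + 1)*(o^4 - 2*o^3 - 23*o^2 + 24*o + 144) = (o + 1)*(o + 3)*(o^3 - 5*o^2 - 8*o + 48) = (o - 4)*(o + 1)*(o + 3)*(o^2 - o - 12) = (o - 4)^2*(o + 1)*(o + 3)*(o + 3)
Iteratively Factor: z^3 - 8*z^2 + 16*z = (z - 4)*(z^2 - 4*z) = (z - 4)^2*(z)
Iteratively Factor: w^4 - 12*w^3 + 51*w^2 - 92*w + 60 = (w - 3)*(w^3 - 9*w^2 + 24*w - 20) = (w - 3)*(w - 2)*(w^2 - 7*w + 10) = (w - 3)*(w - 2)^2*(w - 5)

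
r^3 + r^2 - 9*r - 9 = (r - 3)*(r + 1)*(r + 3)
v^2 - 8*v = v*(v - 8)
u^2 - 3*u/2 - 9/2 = (u - 3)*(u + 3/2)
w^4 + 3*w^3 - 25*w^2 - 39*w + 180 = (w - 3)^2*(w + 4)*(w + 5)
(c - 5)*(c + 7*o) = c^2 + 7*c*o - 5*c - 35*o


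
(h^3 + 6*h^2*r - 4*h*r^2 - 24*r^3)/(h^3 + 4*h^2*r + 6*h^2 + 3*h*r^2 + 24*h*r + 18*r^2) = (h^3 + 6*h^2*r - 4*h*r^2 - 24*r^3)/(h^3 + 4*h^2*r + 6*h^2 + 3*h*r^2 + 24*h*r + 18*r^2)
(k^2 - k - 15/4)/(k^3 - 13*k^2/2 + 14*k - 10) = (k + 3/2)/(k^2 - 4*k + 4)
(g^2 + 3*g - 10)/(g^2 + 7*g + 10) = (g - 2)/(g + 2)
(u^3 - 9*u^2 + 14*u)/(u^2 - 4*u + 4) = u*(u - 7)/(u - 2)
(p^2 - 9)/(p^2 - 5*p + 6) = (p + 3)/(p - 2)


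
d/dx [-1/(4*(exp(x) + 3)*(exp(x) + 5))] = (exp(x) + 4)*exp(x)/(2*(exp(x) + 3)^2*(exp(x) + 5)^2)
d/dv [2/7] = 0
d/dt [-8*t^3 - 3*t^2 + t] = -24*t^2 - 6*t + 1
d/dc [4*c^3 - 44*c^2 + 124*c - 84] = 12*c^2 - 88*c + 124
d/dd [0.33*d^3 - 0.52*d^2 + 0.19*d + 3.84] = 0.99*d^2 - 1.04*d + 0.19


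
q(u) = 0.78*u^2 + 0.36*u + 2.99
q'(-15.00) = -23.04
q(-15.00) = 173.09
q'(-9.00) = -13.68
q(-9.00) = 62.93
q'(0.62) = 1.33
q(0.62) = 3.51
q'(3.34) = 5.57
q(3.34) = 12.89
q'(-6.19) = -9.30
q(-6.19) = 30.65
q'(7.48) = 12.03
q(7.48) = 49.32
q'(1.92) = 3.36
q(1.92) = 6.56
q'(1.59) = 2.84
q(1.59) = 5.53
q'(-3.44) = -5.01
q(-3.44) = 10.98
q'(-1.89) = -2.59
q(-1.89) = 5.10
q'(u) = 1.56*u + 0.36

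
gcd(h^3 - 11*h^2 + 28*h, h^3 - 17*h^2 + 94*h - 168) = h^2 - 11*h + 28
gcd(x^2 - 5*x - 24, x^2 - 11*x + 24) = x - 8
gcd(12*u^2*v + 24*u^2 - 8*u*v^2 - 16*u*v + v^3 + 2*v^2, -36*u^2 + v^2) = 6*u - v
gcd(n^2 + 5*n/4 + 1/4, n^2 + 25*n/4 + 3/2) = n + 1/4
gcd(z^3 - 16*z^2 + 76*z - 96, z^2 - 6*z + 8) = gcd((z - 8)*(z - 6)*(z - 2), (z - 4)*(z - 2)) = z - 2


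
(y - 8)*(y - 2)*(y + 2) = y^3 - 8*y^2 - 4*y + 32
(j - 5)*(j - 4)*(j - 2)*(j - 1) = j^4 - 12*j^3 + 49*j^2 - 78*j + 40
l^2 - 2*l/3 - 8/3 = (l - 2)*(l + 4/3)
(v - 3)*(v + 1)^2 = v^3 - v^2 - 5*v - 3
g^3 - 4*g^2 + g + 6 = (g - 3)*(g - 2)*(g + 1)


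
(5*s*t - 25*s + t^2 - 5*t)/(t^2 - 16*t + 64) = (5*s*t - 25*s + t^2 - 5*t)/(t^2 - 16*t + 64)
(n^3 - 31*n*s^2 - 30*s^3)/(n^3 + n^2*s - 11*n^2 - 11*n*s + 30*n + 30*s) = (n^2 - n*s - 30*s^2)/(n^2 - 11*n + 30)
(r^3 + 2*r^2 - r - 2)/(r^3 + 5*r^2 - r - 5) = (r + 2)/(r + 5)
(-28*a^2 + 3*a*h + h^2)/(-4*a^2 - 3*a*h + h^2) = (7*a + h)/(a + h)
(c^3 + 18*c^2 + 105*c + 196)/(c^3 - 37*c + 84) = (c^2 + 11*c + 28)/(c^2 - 7*c + 12)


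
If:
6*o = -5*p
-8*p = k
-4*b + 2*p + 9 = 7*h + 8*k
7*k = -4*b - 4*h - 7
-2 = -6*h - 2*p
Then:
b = -2855/132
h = 26/33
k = 120/11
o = 25/22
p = -15/11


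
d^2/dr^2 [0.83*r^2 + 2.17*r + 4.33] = 1.66000000000000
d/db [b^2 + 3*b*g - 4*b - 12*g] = 2*b + 3*g - 4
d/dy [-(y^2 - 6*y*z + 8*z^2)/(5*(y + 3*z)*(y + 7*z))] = 2*z*(-8*y^2 - 13*y*z + 103*z^2)/(5*(y^4 + 20*y^3*z + 142*y^2*z^2 + 420*y*z^3 + 441*z^4))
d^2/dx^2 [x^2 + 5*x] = 2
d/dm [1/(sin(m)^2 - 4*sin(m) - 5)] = 2*(2 - sin(m))*cos(m)/((sin(m) - 5)^2*(sin(m) + 1)^2)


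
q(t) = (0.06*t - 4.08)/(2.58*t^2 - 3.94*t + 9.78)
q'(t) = (3.94 - 5.16*t)*(0.06*t - 4.08)/(2.58*t^2 - 3.94*t + 9.78)^2 + 0.06/(2.58*t^2 - 3.94*t + 9.78)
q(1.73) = -0.37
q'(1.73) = 0.18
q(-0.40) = -0.35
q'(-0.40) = -0.17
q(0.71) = -0.49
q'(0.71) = -0.01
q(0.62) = -0.49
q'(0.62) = -0.04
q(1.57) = -0.40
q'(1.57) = 0.17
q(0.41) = -0.47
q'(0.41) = -0.09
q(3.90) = -0.11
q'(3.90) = 0.06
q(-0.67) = -0.30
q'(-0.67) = -0.16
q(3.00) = -0.18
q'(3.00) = 0.10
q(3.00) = -0.18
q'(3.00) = 0.10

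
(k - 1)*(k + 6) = k^2 + 5*k - 6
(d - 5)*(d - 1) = d^2 - 6*d + 5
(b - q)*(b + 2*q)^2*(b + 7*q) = b^4 + 10*b^3*q + 21*b^2*q^2 - 4*b*q^3 - 28*q^4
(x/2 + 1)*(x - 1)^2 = x^3/2 - 3*x/2 + 1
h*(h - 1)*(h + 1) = h^3 - h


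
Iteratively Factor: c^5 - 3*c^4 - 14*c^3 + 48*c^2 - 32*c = (c - 2)*(c^4 - c^3 - 16*c^2 + 16*c) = (c - 2)*(c + 4)*(c^3 - 5*c^2 + 4*c) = c*(c - 2)*(c + 4)*(c^2 - 5*c + 4) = c*(c - 2)*(c - 1)*(c + 4)*(c - 4)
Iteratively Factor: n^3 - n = (n + 1)*(n^2 - n) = (n - 1)*(n + 1)*(n)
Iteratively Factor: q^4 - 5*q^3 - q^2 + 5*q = (q + 1)*(q^3 - 6*q^2 + 5*q) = (q - 1)*(q + 1)*(q^2 - 5*q) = (q - 5)*(q - 1)*(q + 1)*(q)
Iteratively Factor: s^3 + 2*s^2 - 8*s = (s - 2)*(s^2 + 4*s) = s*(s - 2)*(s + 4)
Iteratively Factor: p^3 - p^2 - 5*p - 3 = (p + 1)*(p^2 - 2*p - 3) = (p - 3)*(p + 1)*(p + 1)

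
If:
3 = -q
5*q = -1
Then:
No Solution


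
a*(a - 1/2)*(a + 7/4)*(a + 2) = a^4 + 13*a^3/4 + 13*a^2/8 - 7*a/4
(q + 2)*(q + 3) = q^2 + 5*q + 6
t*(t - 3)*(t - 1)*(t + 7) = t^4 + 3*t^3 - 25*t^2 + 21*t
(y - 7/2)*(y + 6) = y^2 + 5*y/2 - 21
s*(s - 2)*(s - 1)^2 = s^4 - 4*s^3 + 5*s^2 - 2*s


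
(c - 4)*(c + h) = c^2 + c*h - 4*c - 4*h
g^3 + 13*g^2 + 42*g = g*(g + 6)*(g + 7)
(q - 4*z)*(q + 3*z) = q^2 - q*z - 12*z^2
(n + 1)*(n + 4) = n^2 + 5*n + 4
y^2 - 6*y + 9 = (y - 3)^2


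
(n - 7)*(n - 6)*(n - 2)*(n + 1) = n^4 - 14*n^3 + 53*n^2 - 16*n - 84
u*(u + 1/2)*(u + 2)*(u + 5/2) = u^4 + 5*u^3 + 29*u^2/4 + 5*u/2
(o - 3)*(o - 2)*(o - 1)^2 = o^4 - 7*o^3 + 17*o^2 - 17*o + 6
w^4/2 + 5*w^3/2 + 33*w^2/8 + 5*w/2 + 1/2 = (w/2 + 1)*(w + 1/2)^2*(w + 2)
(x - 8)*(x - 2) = x^2 - 10*x + 16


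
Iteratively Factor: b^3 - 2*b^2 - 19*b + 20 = (b + 4)*(b^2 - 6*b + 5) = (b - 5)*(b + 4)*(b - 1)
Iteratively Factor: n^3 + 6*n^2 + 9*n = (n)*(n^2 + 6*n + 9) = n*(n + 3)*(n + 3)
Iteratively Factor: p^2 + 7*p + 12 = (p + 3)*(p + 4)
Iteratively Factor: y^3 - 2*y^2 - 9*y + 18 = (y - 3)*(y^2 + y - 6) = (y - 3)*(y + 3)*(y - 2)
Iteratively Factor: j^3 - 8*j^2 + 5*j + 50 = (j + 2)*(j^2 - 10*j + 25) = (j - 5)*(j + 2)*(j - 5)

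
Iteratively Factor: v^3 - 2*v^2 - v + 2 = (v - 2)*(v^2 - 1) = (v - 2)*(v + 1)*(v - 1)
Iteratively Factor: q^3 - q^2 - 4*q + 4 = (q - 2)*(q^2 + q - 2) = (q - 2)*(q + 2)*(q - 1)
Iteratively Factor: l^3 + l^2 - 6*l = (l - 2)*(l^2 + 3*l) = l*(l - 2)*(l + 3)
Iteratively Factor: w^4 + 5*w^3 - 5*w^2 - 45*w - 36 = (w + 4)*(w^3 + w^2 - 9*w - 9) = (w + 3)*(w + 4)*(w^2 - 2*w - 3) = (w - 3)*(w + 3)*(w + 4)*(w + 1)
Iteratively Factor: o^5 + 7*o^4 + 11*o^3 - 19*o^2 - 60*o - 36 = (o - 2)*(o^4 + 9*o^3 + 29*o^2 + 39*o + 18) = (o - 2)*(o + 3)*(o^3 + 6*o^2 + 11*o + 6) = (o - 2)*(o + 2)*(o + 3)*(o^2 + 4*o + 3) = (o - 2)*(o + 1)*(o + 2)*(o + 3)*(o + 3)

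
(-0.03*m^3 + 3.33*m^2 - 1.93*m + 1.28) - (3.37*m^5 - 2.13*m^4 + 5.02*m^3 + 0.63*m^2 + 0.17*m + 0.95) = -3.37*m^5 + 2.13*m^4 - 5.05*m^3 + 2.7*m^2 - 2.1*m + 0.33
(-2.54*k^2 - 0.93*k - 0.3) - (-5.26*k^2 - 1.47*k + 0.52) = 2.72*k^2 + 0.54*k - 0.82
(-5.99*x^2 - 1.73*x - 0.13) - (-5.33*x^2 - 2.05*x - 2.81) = -0.66*x^2 + 0.32*x + 2.68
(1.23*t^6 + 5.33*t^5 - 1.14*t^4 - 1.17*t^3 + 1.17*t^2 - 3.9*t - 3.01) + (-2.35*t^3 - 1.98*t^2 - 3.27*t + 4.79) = 1.23*t^6 + 5.33*t^5 - 1.14*t^4 - 3.52*t^3 - 0.81*t^2 - 7.17*t + 1.78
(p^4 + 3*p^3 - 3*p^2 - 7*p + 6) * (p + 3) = p^5 + 6*p^4 + 6*p^3 - 16*p^2 - 15*p + 18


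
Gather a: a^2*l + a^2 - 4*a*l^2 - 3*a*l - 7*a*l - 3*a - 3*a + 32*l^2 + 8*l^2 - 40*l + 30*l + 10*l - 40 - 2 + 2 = a^2*(l + 1) + a*(-4*l^2 - 10*l - 6) + 40*l^2 - 40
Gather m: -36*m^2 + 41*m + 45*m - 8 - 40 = -36*m^2 + 86*m - 48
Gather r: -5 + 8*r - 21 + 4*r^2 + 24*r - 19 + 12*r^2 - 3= 16*r^2 + 32*r - 48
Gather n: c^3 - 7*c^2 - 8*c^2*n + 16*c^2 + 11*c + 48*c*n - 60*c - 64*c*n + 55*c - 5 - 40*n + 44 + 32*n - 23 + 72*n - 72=c^3 + 9*c^2 + 6*c + n*(-8*c^2 - 16*c + 64) - 56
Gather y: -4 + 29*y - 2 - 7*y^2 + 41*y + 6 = -7*y^2 + 70*y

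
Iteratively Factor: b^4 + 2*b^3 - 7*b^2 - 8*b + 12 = (b - 2)*(b^3 + 4*b^2 + b - 6) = (b - 2)*(b + 3)*(b^2 + b - 2) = (b - 2)*(b + 2)*(b + 3)*(b - 1)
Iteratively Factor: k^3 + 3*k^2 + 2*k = (k)*(k^2 + 3*k + 2) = k*(k + 1)*(k + 2)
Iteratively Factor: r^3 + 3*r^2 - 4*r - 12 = (r + 3)*(r^2 - 4) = (r + 2)*(r + 3)*(r - 2)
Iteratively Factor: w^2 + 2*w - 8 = (w + 4)*(w - 2)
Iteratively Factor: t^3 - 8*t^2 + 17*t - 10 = (t - 5)*(t^2 - 3*t + 2) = (t - 5)*(t - 1)*(t - 2)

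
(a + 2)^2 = a^2 + 4*a + 4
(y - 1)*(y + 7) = y^2 + 6*y - 7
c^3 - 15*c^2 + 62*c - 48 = (c - 8)*(c - 6)*(c - 1)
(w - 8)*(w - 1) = w^2 - 9*w + 8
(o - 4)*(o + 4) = o^2 - 16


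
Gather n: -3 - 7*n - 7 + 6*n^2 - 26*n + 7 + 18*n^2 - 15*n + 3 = 24*n^2 - 48*n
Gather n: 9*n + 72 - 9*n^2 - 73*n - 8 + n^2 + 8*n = -8*n^2 - 56*n + 64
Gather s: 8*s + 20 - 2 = 8*s + 18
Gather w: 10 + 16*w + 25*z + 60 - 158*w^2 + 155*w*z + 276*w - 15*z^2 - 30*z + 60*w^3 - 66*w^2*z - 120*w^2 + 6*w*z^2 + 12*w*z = 60*w^3 + w^2*(-66*z - 278) + w*(6*z^2 + 167*z + 292) - 15*z^2 - 5*z + 70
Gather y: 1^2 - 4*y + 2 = 3 - 4*y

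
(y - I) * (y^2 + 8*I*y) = y^3 + 7*I*y^2 + 8*y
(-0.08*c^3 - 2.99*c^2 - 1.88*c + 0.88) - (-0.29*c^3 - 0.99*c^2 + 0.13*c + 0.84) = 0.21*c^3 - 2.0*c^2 - 2.01*c + 0.04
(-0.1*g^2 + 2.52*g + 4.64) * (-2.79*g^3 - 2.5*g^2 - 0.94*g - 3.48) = 0.279*g^5 - 6.7808*g^4 - 19.1516*g^3 - 13.6208*g^2 - 13.1312*g - 16.1472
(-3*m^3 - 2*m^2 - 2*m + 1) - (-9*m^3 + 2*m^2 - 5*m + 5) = 6*m^3 - 4*m^2 + 3*m - 4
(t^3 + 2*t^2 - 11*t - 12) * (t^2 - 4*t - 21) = t^5 - 2*t^4 - 40*t^3 - 10*t^2 + 279*t + 252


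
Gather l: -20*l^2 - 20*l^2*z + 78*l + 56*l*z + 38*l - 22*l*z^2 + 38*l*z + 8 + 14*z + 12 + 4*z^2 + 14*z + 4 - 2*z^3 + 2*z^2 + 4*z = l^2*(-20*z - 20) + l*(-22*z^2 + 94*z + 116) - 2*z^3 + 6*z^2 + 32*z + 24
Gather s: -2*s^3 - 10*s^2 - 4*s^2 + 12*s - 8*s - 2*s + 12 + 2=-2*s^3 - 14*s^2 + 2*s + 14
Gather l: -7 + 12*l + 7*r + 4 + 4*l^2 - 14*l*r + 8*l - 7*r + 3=4*l^2 + l*(20 - 14*r)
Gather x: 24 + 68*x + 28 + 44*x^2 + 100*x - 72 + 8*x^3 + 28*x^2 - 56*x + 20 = 8*x^3 + 72*x^2 + 112*x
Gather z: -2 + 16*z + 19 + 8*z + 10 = 24*z + 27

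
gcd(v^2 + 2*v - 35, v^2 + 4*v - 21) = v + 7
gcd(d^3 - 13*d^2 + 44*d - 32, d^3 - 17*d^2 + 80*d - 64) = d^2 - 9*d + 8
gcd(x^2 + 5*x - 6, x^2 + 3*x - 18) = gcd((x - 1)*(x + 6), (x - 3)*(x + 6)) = x + 6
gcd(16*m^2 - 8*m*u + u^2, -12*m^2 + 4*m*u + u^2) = 1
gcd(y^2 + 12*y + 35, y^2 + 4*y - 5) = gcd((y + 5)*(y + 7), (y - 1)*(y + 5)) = y + 5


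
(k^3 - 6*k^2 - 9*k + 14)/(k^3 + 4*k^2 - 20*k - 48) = (k^2 - 8*k + 7)/(k^2 + 2*k - 24)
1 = 1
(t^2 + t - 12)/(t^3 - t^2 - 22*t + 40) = (t^2 + t - 12)/(t^3 - t^2 - 22*t + 40)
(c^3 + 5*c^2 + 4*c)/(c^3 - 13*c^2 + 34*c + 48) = c*(c + 4)/(c^2 - 14*c + 48)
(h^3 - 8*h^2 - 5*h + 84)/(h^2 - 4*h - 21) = h - 4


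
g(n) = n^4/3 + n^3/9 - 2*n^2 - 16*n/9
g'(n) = 4*n^3/3 + n^2/3 - 4*n - 16/9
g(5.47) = 247.04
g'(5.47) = 204.54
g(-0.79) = 0.23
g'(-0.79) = 0.93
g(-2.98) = 10.88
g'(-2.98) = -22.18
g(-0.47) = 0.40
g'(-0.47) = 0.04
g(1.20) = -4.13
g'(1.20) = -3.79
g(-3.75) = 38.60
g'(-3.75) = -52.40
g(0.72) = -2.19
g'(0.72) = -3.99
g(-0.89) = 0.13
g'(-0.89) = 1.11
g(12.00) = 6794.67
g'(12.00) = 2302.22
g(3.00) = 6.67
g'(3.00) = 25.22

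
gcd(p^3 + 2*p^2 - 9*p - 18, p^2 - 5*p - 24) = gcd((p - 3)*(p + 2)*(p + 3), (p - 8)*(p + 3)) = p + 3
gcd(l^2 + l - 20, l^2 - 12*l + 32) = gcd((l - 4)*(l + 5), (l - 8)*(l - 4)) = l - 4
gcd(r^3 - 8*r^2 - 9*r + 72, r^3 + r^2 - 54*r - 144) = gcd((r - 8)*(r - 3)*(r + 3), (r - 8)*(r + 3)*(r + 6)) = r^2 - 5*r - 24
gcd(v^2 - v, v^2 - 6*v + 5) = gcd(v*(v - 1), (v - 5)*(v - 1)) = v - 1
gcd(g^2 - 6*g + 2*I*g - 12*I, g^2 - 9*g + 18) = g - 6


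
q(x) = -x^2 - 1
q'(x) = -2*x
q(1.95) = -4.80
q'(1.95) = -3.90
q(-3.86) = -15.90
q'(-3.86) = 7.72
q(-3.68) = -14.54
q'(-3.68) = 7.36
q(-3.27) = -11.69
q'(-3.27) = 6.54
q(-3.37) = -12.36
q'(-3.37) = 6.74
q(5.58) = -32.14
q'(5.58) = -11.16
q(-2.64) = -7.97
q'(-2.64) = 5.28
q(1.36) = -2.85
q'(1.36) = -2.72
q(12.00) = -145.00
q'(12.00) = -24.00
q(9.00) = -82.00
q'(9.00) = -18.00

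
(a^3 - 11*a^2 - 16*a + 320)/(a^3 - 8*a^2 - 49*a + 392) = (a^2 - 3*a - 40)/(a^2 - 49)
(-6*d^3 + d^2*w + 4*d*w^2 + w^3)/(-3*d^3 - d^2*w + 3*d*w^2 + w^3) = (2*d + w)/(d + w)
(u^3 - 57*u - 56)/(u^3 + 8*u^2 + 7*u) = (u - 8)/u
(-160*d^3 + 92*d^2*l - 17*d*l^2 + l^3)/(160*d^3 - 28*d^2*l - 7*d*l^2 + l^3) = (-5*d + l)/(5*d + l)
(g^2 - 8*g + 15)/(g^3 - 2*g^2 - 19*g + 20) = (g - 3)/(g^2 + 3*g - 4)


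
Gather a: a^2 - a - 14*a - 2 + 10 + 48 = a^2 - 15*a + 56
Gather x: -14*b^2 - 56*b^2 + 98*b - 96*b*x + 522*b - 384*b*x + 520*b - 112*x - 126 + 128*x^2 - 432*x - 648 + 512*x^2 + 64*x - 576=-70*b^2 + 1140*b + 640*x^2 + x*(-480*b - 480) - 1350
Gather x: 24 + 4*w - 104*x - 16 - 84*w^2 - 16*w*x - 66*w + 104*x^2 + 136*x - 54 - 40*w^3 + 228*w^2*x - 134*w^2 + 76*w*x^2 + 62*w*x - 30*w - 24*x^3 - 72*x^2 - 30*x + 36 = -40*w^3 - 218*w^2 - 92*w - 24*x^3 + x^2*(76*w + 32) + x*(228*w^2 + 46*w + 2) - 10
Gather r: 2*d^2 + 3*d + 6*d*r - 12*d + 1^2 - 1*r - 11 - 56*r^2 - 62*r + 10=2*d^2 - 9*d - 56*r^2 + r*(6*d - 63)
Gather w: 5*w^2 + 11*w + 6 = 5*w^2 + 11*w + 6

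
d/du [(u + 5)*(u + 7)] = 2*u + 12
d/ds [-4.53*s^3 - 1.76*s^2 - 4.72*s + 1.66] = -13.59*s^2 - 3.52*s - 4.72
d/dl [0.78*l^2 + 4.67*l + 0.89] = 1.56*l + 4.67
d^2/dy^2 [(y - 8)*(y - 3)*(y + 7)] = 6*y - 8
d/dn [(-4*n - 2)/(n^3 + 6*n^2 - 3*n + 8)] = 2*(4*n^3 + 15*n^2 + 12*n - 19)/(n^6 + 12*n^5 + 30*n^4 - 20*n^3 + 105*n^2 - 48*n + 64)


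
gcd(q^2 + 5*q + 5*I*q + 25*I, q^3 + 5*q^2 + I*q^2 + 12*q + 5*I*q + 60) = q + 5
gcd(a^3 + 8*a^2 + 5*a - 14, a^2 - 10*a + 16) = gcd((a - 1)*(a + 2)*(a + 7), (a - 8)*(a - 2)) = 1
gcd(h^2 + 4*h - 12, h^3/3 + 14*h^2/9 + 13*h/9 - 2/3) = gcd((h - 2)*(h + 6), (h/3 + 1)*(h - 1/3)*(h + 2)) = 1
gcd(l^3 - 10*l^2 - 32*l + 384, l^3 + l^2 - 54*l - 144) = l^2 - 2*l - 48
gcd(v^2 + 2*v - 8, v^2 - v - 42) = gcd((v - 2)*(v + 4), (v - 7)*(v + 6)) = 1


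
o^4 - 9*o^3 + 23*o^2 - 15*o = o*(o - 5)*(o - 3)*(o - 1)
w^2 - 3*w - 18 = (w - 6)*(w + 3)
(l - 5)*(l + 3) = l^2 - 2*l - 15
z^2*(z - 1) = z^3 - z^2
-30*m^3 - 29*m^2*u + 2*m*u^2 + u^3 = (-5*m + u)*(m + u)*(6*m + u)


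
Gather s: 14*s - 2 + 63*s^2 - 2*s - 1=63*s^2 + 12*s - 3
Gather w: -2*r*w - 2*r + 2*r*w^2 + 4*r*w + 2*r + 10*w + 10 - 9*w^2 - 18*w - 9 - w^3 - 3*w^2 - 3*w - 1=-w^3 + w^2*(2*r - 12) + w*(2*r - 11)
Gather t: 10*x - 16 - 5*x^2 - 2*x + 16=-5*x^2 + 8*x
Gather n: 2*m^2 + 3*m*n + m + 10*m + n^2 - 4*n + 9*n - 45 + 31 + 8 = 2*m^2 + 11*m + n^2 + n*(3*m + 5) - 6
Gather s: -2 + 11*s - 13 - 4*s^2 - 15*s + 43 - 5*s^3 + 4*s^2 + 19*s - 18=-5*s^3 + 15*s + 10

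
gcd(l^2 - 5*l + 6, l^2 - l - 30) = 1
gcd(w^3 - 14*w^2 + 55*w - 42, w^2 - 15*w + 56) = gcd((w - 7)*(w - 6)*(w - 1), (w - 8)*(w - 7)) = w - 7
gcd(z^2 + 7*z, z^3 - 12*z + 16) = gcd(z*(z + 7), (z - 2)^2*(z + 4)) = 1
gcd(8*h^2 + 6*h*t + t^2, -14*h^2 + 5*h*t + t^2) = 1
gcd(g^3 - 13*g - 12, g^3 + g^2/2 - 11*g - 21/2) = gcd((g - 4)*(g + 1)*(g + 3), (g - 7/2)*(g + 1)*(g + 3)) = g^2 + 4*g + 3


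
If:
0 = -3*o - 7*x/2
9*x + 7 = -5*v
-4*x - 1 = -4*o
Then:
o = 7/52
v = -31/26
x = -3/26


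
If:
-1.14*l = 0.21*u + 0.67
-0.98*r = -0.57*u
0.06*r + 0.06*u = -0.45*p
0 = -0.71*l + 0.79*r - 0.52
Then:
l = -0.62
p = -0.04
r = 0.10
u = 0.17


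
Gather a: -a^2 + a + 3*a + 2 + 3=-a^2 + 4*a + 5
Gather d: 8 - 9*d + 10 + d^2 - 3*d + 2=d^2 - 12*d + 20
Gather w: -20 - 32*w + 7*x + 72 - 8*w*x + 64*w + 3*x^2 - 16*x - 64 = w*(32 - 8*x) + 3*x^2 - 9*x - 12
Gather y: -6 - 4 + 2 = -8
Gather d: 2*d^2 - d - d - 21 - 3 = 2*d^2 - 2*d - 24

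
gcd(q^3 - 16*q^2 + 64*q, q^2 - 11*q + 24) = q - 8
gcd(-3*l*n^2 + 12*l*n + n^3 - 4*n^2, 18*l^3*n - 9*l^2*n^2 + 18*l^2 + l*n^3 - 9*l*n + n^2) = 3*l - n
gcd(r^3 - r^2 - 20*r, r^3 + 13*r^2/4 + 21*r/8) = r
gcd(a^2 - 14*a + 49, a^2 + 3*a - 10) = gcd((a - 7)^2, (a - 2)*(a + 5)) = 1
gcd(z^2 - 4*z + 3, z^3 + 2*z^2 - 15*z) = z - 3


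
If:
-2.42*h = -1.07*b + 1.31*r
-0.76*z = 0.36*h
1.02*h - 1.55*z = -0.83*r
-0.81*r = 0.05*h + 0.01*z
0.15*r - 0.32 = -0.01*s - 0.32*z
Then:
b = 0.00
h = 0.00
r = 0.00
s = 32.00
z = 0.00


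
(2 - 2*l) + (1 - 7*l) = 3 - 9*l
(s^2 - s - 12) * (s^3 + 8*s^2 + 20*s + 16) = s^5 + 7*s^4 - 100*s^2 - 256*s - 192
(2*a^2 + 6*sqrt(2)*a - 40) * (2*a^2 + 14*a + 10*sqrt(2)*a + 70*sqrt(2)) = 4*a^4 + 28*a^3 + 32*sqrt(2)*a^3 + 40*a^2 + 224*sqrt(2)*a^2 - 400*sqrt(2)*a + 280*a - 2800*sqrt(2)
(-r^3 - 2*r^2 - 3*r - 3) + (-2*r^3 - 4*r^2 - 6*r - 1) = -3*r^3 - 6*r^2 - 9*r - 4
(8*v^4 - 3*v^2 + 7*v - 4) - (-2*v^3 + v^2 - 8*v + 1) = 8*v^4 + 2*v^3 - 4*v^2 + 15*v - 5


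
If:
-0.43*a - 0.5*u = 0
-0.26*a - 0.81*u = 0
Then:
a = 0.00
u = 0.00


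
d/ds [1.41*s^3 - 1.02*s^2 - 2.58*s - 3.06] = 4.23*s^2 - 2.04*s - 2.58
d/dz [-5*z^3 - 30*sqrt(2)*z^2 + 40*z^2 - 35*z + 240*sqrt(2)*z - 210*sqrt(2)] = -15*z^2 - 60*sqrt(2)*z + 80*z - 35 + 240*sqrt(2)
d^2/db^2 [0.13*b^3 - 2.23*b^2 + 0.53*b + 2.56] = 0.78*b - 4.46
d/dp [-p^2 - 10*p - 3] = -2*p - 10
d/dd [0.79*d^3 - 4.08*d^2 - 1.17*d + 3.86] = 2.37*d^2 - 8.16*d - 1.17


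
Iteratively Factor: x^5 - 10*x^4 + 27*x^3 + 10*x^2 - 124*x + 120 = (x - 3)*(x^4 - 7*x^3 + 6*x^2 + 28*x - 40) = (x - 5)*(x - 3)*(x^3 - 2*x^2 - 4*x + 8) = (x - 5)*(x - 3)*(x - 2)*(x^2 - 4) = (x - 5)*(x - 3)*(x - 2)^2*(x + 2)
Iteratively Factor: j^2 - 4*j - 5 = (j + 1)*(j - 5)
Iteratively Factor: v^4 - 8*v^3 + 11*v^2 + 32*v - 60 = (v - 5)*(v^3 - 3*v^2 - 4*v + 12) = (v - 5)*(v - 3)*(v^2 - 4) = (v - 5)*(v - 3)*(v - 2)*(v + 2)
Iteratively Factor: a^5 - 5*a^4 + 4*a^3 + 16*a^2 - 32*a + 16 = (a - 2)*(a^4 - 3*a^3 - 2*a^2 + 12*a - 8) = (a - 2)^2*(a^3 - a^2 - 4*a + 4) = (a - 2)^3*(a^2 + a - 2) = (a - 2)^3*(a + 2)*(a - 1)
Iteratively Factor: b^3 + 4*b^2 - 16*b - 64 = (b + 4)*(b^2 - 16) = (b + 4)^2*(b - 4)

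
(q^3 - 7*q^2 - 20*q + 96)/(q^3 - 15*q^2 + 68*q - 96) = (q + 4)/(q - 4)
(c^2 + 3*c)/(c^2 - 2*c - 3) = c*(c + 3)/(c^2 - 2*c - 3)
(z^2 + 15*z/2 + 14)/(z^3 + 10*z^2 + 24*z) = (z + 7/2)/(z*(z + 6))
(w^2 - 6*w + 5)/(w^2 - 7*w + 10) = (w - 1)/(w - 2)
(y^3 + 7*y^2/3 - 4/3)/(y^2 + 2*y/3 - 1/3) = (3*y^2 + 4*y - 4)/(3*y - 1)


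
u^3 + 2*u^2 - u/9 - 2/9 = (u - 1/3)*(u + 1/3)*(u + 2)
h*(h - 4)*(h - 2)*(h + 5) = h^4 - h^3 - 22*h^2 + 40*h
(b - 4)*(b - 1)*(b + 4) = b^3 - b^2 - 16*b + 16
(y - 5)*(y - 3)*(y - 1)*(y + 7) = y^4 - 2*y^3 - 40*y^2 + 146*y - 105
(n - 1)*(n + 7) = n^2 + 6*n - 7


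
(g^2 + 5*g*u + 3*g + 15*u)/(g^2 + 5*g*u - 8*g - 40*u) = (g + 3)/(g - 8)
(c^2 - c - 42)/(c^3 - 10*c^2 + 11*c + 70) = (c + 6)/(c^2 - 3*c - 10)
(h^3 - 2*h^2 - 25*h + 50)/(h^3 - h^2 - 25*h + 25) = (h - 2)/(h - 1)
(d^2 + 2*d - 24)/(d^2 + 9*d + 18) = (d - 4)/(d + 3)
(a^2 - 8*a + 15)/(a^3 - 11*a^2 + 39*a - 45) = 1/(a - 3)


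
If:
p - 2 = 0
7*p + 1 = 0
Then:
No Solution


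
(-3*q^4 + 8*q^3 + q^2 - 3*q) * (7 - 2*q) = 6*q^5 - 37*q^4 + 54*q^3 + 13*q^2 - 21*q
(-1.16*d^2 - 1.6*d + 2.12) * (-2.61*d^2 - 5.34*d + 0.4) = 3.0276*d^4 + 10.3704*d^3 + 2.5468*d^2 - 11.9608*d + 0.848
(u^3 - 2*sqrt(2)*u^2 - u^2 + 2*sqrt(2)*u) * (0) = 0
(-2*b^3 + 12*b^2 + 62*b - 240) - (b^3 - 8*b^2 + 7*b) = -3*b^3 + 20*b^2 + 55*b - 240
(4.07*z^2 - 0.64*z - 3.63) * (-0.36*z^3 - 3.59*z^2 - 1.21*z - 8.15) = -1.4652*z^5 - 14.3809*z^4 - 1.3203*z^3 - 19.3644*z^2 + 9.6083*z + 29.5845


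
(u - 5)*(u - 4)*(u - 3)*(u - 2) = u^4 - 14*u^3 + 71*u^2 - 154*u + 120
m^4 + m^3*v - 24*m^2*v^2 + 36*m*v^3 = m*(m - 3*v)*(m - 2*v)*(m + 6*v)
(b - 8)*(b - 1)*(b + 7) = b^3 - 2*b^2 - 55*b + 56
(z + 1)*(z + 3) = z^2 + 4*z + 3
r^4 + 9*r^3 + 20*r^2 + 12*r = r*(r + 1)*(r + 2)*(r + 6)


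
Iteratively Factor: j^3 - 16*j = (j + 4)*(j^2 - 4*j) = j*(j + 4)*(j - 4)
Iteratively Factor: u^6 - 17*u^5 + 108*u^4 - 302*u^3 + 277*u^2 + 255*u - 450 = (u - 2)*(u^5 - 15*u^4 + 78*u^3 - 146*u^2 - 15*u + 225) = (u - 3)*(u - 2)*(u^4 - 12*u^3 + 42*u^2 - 20*u - 75) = (u - 5)*(u - 3)*(u - 2)*(u^3 - 7*u^2 + 7*u + 15) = (u - 5)*(u - 3)*(u - 2)*(u + 1)*(u^2 - 8*u + 15) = (u - 5)*(u - 3)^2*(u - 2)*(u + 1)*(u - 5)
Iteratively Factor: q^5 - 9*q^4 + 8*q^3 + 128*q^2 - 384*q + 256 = (q - 4)*(q^4 - 5*q^3 - 12*q^2 + 80*q - 64) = (q - 4)^2*(q^3 - q^2 - 16*q + 16) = (q - 4)^3*(q^2 + 3*q - 4) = (q - 4)^3*(q - 1)*(q + 4)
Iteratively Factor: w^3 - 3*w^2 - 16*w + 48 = (w - 4)*(w^2 + w - 12) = (w - 4)*(w - 3)*(w + 4)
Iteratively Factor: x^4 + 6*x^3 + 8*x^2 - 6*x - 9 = (x + 3)*(x^3 + 3*x^2 - x - 3) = (x + 1)*(x + 3)*(x^2 + 2*x - 3) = (x + 1)*(x + 3)^2*(x - 1)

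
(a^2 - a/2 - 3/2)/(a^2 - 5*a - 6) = (a - 3/2)/(a - 6)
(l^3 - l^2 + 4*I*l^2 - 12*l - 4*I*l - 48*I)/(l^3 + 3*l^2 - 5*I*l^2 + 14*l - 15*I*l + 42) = (l^2 + 4*l*(-1 + I) - 16*I)/(l^2 - 5*I*l + 14)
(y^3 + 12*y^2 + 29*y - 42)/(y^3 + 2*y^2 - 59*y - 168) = (y^2 + 5*y - 6)/(y^2 - 5*y - 24)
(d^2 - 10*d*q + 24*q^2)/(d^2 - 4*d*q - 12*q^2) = (d - 4*q)/(d + 2*q)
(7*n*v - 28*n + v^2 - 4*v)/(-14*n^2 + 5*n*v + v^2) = (v - 4)/(-2*n + v)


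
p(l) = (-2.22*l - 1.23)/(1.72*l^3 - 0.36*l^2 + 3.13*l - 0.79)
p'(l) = (-2.22*l - 1.23)*(-5.16*l^2 + 0.72*l - 3.13)/(1.72*l^3 - 0.36*l^2 + 3.13*l - 0.79)^2 - 2.22/(1.72*l^3 - 0.36*l^2 + 3.13*l - 0.79)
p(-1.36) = -0.18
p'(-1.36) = -0.02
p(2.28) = -0.25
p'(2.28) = 0.20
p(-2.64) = -0.11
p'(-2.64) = -0.05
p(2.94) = -0.16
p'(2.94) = 0.10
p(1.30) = -0.64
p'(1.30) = 0.74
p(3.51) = -0.11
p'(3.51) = 0.06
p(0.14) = 4.35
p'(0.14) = 44.73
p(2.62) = -0.20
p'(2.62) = 0.14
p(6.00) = -0.04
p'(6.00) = 0.01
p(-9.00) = -0.01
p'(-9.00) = -0.00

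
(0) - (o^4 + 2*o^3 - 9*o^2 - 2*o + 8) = -o^4 - 2*o^3 + 9*o^2 + 2*o - 8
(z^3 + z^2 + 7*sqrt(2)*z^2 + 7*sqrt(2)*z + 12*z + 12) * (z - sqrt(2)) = z^4 + z^3 + 6*sqrt(2)*z^3 - 2*z^2 + 6*sqrt(2)*z^2 - 12*sqrt(2)*z - 2*z - 12*sqrt(2)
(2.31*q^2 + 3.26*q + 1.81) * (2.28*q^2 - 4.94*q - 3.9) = 5.2668*q^4 - 3.9786*q^3 - 20.9866*q^2 - 21.6554*q - 7.059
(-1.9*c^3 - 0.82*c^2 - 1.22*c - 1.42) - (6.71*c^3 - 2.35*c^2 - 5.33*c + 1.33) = -8.61*c^3 + 1.53*c^2 + 4.11*c - 2.75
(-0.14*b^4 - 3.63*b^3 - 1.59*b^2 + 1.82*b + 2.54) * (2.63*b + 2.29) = -0.3682*b^5 - 9.8675*b^4 - 12.4944*b^3 + 1.1455*b^2 + 10.848*b + 5.8166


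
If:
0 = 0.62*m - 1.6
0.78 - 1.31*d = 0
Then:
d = 0.60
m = 2.58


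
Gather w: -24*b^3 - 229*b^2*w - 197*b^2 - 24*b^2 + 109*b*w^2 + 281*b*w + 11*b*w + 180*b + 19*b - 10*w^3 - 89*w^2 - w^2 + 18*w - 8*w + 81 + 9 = -24*b^3 - 221*b^2 + 199*b - 10*w^3 + w^2*(109*b - 90) + w*(-229*b^2 + 292*b + 10) + 90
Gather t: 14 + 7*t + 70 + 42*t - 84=49*t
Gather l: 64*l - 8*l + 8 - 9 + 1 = 56*l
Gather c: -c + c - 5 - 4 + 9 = 0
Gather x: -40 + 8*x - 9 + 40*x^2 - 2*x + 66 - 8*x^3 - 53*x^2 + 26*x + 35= -8*x^3 - 13*x^2 + 32*x + 52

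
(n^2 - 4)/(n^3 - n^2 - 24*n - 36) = (n - 2)/(n^2 - 3*n - 18)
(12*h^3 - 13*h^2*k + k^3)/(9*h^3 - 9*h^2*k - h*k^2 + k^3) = (4*h + k)/(3*h + k)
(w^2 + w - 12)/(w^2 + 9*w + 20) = (w - 3)/(w + 5)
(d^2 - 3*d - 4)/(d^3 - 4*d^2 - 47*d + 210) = (d^2 - 3*d - 4)/(d^3 - 4*d^2 - 47*d + 210)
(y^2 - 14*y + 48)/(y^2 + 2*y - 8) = (y^2 - 14*y + 48)/(y^2 + 2*y - 8)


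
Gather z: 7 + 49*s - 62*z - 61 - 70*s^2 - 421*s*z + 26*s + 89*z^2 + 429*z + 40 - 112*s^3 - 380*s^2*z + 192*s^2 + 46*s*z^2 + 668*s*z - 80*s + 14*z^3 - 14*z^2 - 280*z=-112*s^3 + 122*s^2 - 5*s + 14*z^3 + z^2*(46*s + 75) + z*(-380*s^2 + 247*s + 87) - 14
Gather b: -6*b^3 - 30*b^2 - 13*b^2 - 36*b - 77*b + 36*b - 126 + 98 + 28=-6*b^3 - 43*b^2 - 77*b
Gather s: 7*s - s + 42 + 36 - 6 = 6*s + 72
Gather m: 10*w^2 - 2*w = 10*w^2 - 2*w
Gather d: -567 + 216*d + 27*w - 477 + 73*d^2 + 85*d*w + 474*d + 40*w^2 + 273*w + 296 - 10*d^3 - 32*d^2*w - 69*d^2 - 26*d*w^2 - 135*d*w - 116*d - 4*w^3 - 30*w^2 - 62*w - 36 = -10*d^3 + d^2*(4 - 32*w) + d*(-26*w^2 - 50*w + 574) - 4*w^3 + 10*w^2 + 238*w - 784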